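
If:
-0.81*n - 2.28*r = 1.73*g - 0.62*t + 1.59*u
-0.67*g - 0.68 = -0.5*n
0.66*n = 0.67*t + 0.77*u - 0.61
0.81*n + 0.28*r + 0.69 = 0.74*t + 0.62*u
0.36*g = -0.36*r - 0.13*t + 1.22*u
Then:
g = 1.06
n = 2.79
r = -1.13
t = 3.28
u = 0.33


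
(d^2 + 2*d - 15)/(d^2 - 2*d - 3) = (d + 5)/(d + 1)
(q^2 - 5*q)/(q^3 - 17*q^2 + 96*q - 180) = q/(q^2 - 12*q + 36)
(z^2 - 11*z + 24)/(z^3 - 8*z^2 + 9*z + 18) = (z - 8)/(z^2 - 5*z - 6)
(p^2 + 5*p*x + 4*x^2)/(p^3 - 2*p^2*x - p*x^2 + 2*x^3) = (p + 4*x)/(p^2 - 3*p*x + 2*x^2)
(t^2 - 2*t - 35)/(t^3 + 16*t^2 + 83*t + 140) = (t - 7)/(t^2 + 11*t + 28)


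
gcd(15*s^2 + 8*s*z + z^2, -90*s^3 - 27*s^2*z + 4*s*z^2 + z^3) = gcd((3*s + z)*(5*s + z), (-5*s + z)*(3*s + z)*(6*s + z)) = 3*s + z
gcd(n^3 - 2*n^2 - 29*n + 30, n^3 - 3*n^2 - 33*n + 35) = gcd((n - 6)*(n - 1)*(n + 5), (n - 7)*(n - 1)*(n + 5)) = n^2 + 4*n - 5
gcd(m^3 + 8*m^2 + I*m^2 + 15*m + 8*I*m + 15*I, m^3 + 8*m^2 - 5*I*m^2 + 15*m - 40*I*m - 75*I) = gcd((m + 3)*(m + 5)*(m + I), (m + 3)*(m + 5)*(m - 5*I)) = m^2 + 8*m + 15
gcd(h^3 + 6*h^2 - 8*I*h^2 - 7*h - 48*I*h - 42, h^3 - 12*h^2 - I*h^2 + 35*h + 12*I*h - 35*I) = h - I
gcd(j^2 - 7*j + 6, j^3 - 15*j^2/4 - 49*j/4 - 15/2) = j - 6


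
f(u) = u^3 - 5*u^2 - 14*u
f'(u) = 3*u^2 - 10*u - 14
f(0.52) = -8.49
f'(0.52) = -18.39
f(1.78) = -35.12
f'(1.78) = -22.29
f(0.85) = -14.90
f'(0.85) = -20.33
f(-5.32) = -217.60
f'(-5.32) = 124.11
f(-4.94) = -173.41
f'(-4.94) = 108.61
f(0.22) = -3.31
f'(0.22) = -16.05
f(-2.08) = -1.51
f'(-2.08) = 19.78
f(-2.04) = -0.74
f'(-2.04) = 18.88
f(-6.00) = -312.00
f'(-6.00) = 154.00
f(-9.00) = -1008.00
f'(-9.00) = 319.00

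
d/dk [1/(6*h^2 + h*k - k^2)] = (-h + 2*k)/(6*h^2 + h*k - k^2)^2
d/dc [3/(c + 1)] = -3/(c + 1)^2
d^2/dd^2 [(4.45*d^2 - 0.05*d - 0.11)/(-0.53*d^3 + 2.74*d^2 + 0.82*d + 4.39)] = (-2.50001*d^6 + 0.084270000000032*d^5 - 11.668692*d^4 - 126.718542*d^3 + 327.22782*d^2 - 0.590069999999996*d - 174.380034)/(0.148877*d^9 - 2.308998*d^8 + 11.24607*d^7 - 17.125453*d^6 + 20.851368*d^5 - 92.954856*d^4 - 29.089441*d^3 - 167.27217*d^2 - 47.409366*d - 84.604519)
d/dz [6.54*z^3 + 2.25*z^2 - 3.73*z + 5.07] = 19.62*z^2 + 4.5*z - 3.73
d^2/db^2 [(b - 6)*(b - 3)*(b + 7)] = 6*b - 4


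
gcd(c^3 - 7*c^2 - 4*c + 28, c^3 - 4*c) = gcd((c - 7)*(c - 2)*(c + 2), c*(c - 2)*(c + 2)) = c^2 - 4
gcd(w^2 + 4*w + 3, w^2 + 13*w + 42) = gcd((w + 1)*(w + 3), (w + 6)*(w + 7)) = 1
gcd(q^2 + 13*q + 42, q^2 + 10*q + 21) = q + 7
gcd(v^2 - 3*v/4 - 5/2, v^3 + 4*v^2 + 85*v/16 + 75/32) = v + 5/4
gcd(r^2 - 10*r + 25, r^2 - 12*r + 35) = r - 5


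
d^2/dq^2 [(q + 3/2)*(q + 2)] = 2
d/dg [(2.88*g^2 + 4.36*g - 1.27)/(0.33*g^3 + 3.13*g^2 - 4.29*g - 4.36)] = (-0.9504*g^4 - 2.8776*g^3 - 24.7447*g^2 - 17.1634*g - 24.4579)/(0.1089*g^6 + 2.0658*g^5 + 6.9655*g^4 - 29.733*g^3 - 8.8895*g^2 + 37.4088*g + 19.0096)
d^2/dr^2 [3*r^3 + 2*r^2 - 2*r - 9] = 18*r + 4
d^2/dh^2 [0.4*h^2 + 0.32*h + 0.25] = 0.800000000000000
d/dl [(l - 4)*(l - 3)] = 2*l - 7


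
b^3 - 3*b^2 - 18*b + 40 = (b - 5)*(b - 2)*(b + 4)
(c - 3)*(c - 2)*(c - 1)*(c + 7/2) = c^4 - 5*c^3/2 - 10*c^2 + 65*c/2 - 21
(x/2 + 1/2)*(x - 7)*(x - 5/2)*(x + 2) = x^4/2 - 13*x^3/4 - 9*x^2/2 + 67*x/4 + 35/2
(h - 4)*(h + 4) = h^2 - 16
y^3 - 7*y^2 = y^2*(y - 7)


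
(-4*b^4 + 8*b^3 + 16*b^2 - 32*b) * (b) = -4*b^5 + 8*b^4 + 16*b^3 - 32*b^2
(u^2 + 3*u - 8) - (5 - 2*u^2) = 3*u^2 + 3*u - 13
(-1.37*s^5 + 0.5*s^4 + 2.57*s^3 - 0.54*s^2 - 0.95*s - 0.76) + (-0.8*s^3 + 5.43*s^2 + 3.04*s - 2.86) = -1.37*s^5 + 0.5*s^4 + 1.77*s^3 + 4.89*s^2 + 2.09*s - 3.62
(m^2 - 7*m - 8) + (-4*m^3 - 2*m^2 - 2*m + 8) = -4*m^3 - m^2 - 9*m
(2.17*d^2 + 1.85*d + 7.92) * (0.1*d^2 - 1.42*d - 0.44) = 0.217*d^4 - 2.8964*d^3 - 2.7898*d^2 - 12.0604*d - 3.4848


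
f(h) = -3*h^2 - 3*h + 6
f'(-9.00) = 51.00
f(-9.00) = -210.00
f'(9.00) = -57.00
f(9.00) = -264.00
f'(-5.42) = 29.52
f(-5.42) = -65.87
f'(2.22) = -16.32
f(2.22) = -15.45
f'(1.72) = -13.32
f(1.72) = -8.04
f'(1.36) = -11.16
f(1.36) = -3.63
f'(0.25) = -4.50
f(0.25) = 5.06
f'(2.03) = -15.18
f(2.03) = -12.45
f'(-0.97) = 2.82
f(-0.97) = 6.09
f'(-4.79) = 25.74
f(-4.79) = -48.46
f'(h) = -6*h - 3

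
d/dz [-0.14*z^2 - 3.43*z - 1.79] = -0.28*z - 3.43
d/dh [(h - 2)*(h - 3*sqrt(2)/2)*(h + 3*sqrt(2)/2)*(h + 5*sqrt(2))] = 4*h^3 - 6*h^2 + 15*sqrt(2)*h^2 - 20*sqrt(2)*h - 9*h - 45*sqrt(2)/2 + 9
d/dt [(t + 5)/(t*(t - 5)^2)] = (-2*t^2 - 15*t + 25)/(t^2*(t^3 - 15*t^2 + 75*t - 125))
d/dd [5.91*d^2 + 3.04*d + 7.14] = 11.82*d + 3.04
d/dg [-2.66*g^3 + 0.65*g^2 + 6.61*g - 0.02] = -7.98*g^2 + 1.3*g + 6.61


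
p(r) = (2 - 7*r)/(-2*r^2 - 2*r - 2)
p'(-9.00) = -0.06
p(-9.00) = -0.45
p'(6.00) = -0.06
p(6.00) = 0.47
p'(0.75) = 0.75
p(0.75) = 0.70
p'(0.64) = 1.03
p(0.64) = 0.60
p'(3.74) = -0.11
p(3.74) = 0.65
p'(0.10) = 3.79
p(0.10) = -0.59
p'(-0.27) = 5.75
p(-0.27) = -2.42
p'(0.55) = 1.32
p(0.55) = 0.50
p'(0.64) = 1.03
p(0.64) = 0.60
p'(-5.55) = -0.17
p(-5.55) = -0.78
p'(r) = (2 - 7*r)*(4*r + 2)/(-2*r^2 - 2*r - 2)^2 - 7/(-2*r^2 - 2*r - 2) = (7*r^2 + 7*r - (2*r + 1)*(7*r - 2) + 7)/(2*(r^2 + r + 1)^2)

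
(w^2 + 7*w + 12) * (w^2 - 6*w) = w^4 + w^3 - 30*w^2 - 72*w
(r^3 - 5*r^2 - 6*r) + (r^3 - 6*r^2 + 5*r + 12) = 2*r^3 - 11*r^2 - r + 12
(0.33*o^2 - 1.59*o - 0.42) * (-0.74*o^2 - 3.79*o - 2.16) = -0.2442*o^4 - 0.0741000000000001*o^3 + 5.6241*o^2 + 5.0262*o + 0.9072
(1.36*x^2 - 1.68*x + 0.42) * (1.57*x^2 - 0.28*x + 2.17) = 2.1352*x^4 - 3.0184*x^3 + 4.081*x^2 - 3.7632*x + 0.9114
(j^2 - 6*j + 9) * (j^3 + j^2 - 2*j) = j^5 - 5*j^4 + j^3 + 21*j^2 - 18*j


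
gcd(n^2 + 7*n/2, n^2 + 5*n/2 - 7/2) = n + 7/2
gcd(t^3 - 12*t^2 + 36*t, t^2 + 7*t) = t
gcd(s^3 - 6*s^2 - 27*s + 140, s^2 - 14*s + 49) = s - 7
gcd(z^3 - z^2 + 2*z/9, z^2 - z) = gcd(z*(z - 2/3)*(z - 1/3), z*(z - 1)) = z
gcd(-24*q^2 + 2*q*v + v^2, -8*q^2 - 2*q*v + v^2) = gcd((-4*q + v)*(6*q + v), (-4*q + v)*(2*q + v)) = 4*q - v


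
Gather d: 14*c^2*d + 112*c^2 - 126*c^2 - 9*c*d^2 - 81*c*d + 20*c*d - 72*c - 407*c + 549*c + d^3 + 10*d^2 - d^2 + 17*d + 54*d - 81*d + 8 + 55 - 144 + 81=-14*c^2 + 70*c + d^3 + d^2*(9 - 9*c) + d*(14*c^2 - 61*c - 10)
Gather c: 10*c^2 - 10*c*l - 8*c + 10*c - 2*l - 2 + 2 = 10*c^2 + c*(2 - 10*l) - 2*l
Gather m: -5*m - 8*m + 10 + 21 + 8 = 39 - 13*m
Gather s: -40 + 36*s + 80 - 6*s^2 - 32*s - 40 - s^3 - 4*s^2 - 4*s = -s^3 - 10*s^2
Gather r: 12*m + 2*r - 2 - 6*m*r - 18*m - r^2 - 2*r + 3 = -6*m*r - 6*m - r^2 + 1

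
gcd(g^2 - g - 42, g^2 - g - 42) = g^2 - g - 42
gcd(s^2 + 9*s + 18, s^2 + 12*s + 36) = s + 6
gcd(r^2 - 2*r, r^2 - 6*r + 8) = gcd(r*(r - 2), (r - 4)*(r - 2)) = r - 2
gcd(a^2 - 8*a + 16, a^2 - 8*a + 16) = a^2 - 8*a + 16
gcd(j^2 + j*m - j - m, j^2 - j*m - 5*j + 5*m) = 1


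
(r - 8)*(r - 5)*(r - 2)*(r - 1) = r^4 - 16*r^3 + 81*r^2 - 146*r + 80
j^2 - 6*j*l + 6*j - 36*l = (j + 6)*(j - 6*l)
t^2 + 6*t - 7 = (t - 1)*(t + 7)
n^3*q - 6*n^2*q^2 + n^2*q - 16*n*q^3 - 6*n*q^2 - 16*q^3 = (n - 8*q)*(n + 2*q)*(n*q + q)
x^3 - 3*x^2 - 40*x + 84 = (x - 7)*(x - 2)*(x + 6)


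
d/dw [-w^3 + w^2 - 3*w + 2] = -3*w^2 + 2*w - 3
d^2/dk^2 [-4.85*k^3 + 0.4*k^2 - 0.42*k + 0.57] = 0.8 - 29.1*k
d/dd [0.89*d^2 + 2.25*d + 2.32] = 1.78*d + 2.25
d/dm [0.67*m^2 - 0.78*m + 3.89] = 1.34*m - 0.78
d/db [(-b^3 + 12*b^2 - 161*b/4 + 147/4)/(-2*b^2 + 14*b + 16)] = (4*b^4 - 56*b^3 + 79*b^2 + 1062*b - 2317)/(8*(b^4 - 14*b^3 + 33*b^2 + 112*b + 64))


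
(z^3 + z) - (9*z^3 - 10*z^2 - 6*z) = -8*z^3 + 10*z^2 + 7*z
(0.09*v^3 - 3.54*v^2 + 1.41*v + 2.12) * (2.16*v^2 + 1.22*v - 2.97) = 0.1944*v^5 - 7.5366*v^4 - 1.5405*v^3 + 16.8132*v^2 - 1.6013*v - 6.2964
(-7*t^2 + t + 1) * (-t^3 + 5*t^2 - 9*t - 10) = 7*t^5 - 36*t^4 + 67*t^3 + 66*t^2 - 19*t - 10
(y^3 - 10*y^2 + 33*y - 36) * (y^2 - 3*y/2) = y^5 - 23*y^4/2 + 48*y^3 - 171*y^2/2 + 54*y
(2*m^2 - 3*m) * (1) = 2*m^2 - 3*m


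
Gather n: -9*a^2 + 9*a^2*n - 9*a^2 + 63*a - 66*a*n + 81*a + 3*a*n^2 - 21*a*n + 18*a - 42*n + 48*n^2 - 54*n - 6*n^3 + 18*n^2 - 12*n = -18*a^2 + 162*a - 6*n^3 + n^2*(3*a + 66) + n*(9*a^2 - 87*a - 108)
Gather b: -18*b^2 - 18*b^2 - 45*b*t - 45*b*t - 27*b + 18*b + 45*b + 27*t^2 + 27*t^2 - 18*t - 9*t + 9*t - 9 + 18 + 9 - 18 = -36*b^2 + b*(36 - 90*t) + 54*t^2 - 18*t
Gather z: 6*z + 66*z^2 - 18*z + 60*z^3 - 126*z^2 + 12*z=60*z^3 - 60*z^2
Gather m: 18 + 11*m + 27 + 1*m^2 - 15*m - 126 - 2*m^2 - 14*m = -m^2 - 18*m - 81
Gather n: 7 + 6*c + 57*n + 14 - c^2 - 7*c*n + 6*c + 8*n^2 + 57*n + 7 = -c^2 + 12*c + 8*n^2 + n*(114 - 7*c) + 28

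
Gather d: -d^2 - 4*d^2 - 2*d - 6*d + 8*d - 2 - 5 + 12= 5 - 5*d^2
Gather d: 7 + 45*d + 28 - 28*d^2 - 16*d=-28*d^2 + 29*d + 35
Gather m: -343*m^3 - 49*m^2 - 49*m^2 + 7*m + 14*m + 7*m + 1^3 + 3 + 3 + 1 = -343*m^3 - 98*m^2 + 28*m + 8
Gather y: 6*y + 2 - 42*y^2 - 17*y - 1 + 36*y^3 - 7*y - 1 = 36*y^3 - 42*y^2 - 18*y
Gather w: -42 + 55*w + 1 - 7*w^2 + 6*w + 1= -7*w^2 + 61*w - 40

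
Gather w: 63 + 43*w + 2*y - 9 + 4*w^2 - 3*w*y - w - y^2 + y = 4*w^2 + w*(42 - 3*y) - y^2 + 3*y + 54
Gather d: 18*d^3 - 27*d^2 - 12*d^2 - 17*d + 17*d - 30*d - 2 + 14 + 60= 18*d^3 - 39*d^2 - 30*d + 72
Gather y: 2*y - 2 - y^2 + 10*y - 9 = -y^2 + 12*y - 11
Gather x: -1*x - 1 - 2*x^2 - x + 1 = -2*x^2 - 2*x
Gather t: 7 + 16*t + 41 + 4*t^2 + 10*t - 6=4*t^2 + 26*t + 42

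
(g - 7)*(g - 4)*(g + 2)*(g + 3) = g^4 - 6*g^3 - 21*g^2 + 74*g + 168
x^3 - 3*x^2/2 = x^2*(x - 3/2)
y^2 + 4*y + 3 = (y + 1)*(y + 3)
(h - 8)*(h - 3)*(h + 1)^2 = h^4 - 9*h^3 + 3*h^2 + 37*h + 24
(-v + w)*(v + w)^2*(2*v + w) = -2*v^4 - 3*v^3*w + v^2*w^2 + 3*v*w^3 + w^4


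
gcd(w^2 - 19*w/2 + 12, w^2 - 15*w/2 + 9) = w - 3/2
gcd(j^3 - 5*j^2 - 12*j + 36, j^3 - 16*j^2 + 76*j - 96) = j^2 - 8*j + 12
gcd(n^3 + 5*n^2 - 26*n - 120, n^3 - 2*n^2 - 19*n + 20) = n^2 - n - 20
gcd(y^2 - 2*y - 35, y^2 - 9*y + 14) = y - 7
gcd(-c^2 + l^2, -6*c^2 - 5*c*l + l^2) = c + l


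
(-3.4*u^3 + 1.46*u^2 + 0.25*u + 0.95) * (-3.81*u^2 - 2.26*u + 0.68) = 12.954*u^5 + 2.1214*u^4 - 6.5641*u^3 - 3.1917*u^2 - 1.977*u + 0.646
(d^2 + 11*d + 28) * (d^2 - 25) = d^4 + 11*d^3 + 3*d^2 - 275*d - 700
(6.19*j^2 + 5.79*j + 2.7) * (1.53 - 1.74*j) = -10.7706*j^3 - 0.603899999999999*j^2 + 4.1607*j + 4.131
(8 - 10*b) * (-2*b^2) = 20*b^3 - 16*b^2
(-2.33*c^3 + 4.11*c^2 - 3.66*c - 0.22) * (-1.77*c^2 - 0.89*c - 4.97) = 4.1241*c^5 - 5.201*c^4 + 14.4004*c^3 - 16.7799*c^2 + 18.386*c + 1.0934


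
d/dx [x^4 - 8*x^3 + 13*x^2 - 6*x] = 4*x^3 - 24*x^2 + 26*x - 6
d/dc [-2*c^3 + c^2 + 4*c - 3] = -6*c^2 + 2*c + 4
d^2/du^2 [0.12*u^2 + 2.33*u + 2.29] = 0.240000000000000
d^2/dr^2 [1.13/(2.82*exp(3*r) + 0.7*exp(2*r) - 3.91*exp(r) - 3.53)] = ((-28.6794*exp(2*r) - 3.164*exp(r) + 4.4183)*(2.82*exp(3*r) + 0.7*exp(2*r) - 3.91*exp(r) - 3.53) + 1.13*(8.46*exp(2*r) + 1.4*exp(r) - 3.91)*(16.92*exp(2*r) + 2.8*exp(r) - 7.82)*exp(r))*exp(r)/(2.82*exp(3*r) + 0.7*exp(2*r) - 3.91*exp(r) - 3.53)^3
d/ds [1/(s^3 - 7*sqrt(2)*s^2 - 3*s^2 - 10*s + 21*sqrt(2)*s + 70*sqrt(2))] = (-3*s^2 + 6*s + 14*sqrt(2)*s - 21*sqrt(2) + 10)/(s^3 - 7*sqrt(2)*s^2 - 3*s^2 - 10*s + 21*sqrt(2)*s + 70*sqrt(2))^2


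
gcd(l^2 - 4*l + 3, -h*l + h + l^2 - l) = l - 1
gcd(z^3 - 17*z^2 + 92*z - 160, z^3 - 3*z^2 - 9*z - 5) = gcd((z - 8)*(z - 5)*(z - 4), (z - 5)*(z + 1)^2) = z - 5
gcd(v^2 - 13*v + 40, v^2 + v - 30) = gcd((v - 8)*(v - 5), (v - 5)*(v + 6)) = v - 5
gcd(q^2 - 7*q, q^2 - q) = q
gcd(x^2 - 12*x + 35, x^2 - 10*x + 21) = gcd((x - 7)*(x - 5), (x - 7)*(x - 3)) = x - 7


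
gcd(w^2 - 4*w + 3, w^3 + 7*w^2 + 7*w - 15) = w - 1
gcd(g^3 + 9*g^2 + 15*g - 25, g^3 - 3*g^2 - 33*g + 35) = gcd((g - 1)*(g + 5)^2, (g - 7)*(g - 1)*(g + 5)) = g^2 + 4*g - 5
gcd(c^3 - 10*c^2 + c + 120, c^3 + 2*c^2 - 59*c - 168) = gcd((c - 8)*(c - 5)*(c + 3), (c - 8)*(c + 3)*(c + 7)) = c^2 - 5*c - 24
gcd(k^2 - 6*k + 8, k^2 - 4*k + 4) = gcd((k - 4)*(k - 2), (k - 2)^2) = k - 2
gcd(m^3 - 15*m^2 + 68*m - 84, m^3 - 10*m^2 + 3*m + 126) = m^2 - 13*m + 42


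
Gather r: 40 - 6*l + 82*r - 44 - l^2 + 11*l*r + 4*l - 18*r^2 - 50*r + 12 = -l^2 - 2*l - 18*r^2 + r*(11*l + 32) + 8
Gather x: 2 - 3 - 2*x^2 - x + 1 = -2*x^2 - x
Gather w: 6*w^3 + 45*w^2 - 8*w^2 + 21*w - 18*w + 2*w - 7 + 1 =6*w^3 + 37*w^2 + 5*w - 6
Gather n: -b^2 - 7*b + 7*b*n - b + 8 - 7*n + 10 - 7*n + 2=-b^2 - 8*b + n*(7*b - 14) + 20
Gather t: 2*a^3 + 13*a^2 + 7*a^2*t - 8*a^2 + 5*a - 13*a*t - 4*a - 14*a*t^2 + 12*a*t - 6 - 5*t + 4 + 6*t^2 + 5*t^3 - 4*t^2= 2*a^3 + 5*a^2 + a + 5*t^3 + t^2*(2 - 14*a) + t*(7*a^2 - a - 5) - 2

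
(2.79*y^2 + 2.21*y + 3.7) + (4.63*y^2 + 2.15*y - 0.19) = 7.42*y^2 + 4.36*y + 3.51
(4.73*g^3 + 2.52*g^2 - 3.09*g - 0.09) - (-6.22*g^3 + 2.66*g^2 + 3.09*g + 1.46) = 10.95*g^3 - 0.14*g^2 - 6.18*g - 1.55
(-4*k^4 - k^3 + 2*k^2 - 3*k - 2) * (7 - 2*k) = 8*k^5 - 26*k^4 - 11*k^3 + 20*k^2 - 17*k - 14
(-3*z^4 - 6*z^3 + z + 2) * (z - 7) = -3*z^5 + 15*z^4 + 42*z^3 + z^2 - 5*z - 14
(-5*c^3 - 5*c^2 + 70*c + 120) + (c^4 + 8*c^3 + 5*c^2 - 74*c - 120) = c^4 + 3*c^3 - 4*c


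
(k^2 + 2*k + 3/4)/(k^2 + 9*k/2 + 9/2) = (k + 1/2)/(k + 3)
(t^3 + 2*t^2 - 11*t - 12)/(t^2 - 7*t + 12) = (t^2 + 5*t + 4)/(t - 4)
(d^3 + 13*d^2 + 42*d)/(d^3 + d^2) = (d^2 + 13*d + 42)/(d*(d + 1))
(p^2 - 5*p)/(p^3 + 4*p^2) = (p - 5)/(p*(p + 4))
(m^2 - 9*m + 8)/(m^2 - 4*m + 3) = (m - 8)/(m - 3)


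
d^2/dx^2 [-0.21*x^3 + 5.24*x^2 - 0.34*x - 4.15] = 10.48 - 1.26*x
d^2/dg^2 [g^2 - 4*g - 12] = 2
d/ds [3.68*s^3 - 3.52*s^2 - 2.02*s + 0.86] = 11.04*s^2 - 7.04*s - 2.02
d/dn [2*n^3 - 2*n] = 6*n^2 - 2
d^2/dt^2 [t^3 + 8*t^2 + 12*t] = 6*t + 16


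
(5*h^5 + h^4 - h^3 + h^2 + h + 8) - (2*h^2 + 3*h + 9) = 5*h^5 + h^4 - h^3 - h^2 - 2*h - 1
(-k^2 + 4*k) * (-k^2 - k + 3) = k^4 - 3*k^3 - 7*k^2 + 12*k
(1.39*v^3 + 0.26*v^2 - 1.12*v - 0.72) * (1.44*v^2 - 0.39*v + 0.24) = 2.0016*v^5 - 0.1677*v^4 - 1.3806*v^3 - 0.5376*v^2 + 0.012*v - 0.1728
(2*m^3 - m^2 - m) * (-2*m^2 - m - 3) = -4*m^5 - 3*m^3 + 4*m^2 + 3*m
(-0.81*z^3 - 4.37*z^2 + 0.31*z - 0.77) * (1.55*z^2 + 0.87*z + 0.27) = -1.2555*z^5 - 7.4782*z^4 - 3.5401*z^3 - 2.1037*z^2 - 0.5862*z - 0.2079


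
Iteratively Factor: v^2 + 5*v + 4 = (v + 1)*(v + 4)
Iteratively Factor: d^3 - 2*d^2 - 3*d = (d + 1)*(d^2 - 3*d) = (d - 3)*(d + 1)*(d)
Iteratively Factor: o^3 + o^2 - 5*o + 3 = (o - 1)*(o^2 + 2*o - 3) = (o - 1)*(o + 3)*(o - 1)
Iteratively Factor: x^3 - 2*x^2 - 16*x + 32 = (x + 4)*(x^2 - 6*x + 8) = (x - 2)*(x + 4)*(x - 4)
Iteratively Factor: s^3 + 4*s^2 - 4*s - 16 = (s + 4)*(s^2 - 4) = (s + 2)*(s + 4)*(s - 2)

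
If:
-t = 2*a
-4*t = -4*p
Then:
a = -t/2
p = t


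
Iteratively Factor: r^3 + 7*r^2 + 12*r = (r)*(r^2 + 7*r + 12) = r*(r + 3)*(r + 4)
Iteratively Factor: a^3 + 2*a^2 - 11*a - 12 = (a + 4)*(a^2 - 2*a - 3) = (a - 3)*(a + 4)*(a + 1)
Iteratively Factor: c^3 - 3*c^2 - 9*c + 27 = (c - 3)*(c^2 - 9) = (c - 3)*(c + 3)*(c - 3)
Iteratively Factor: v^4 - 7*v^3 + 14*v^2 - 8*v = (v - 4)*(v^3 - 3*v^2 + 2*v) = v*(v - 4)*(v^2 - 3*v + 2) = v*(v - 4)*(v - 2)*(v - 1)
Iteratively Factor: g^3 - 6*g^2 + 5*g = (g)*(g^2 - 6*g + 5) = g*(g - 5)*(g - 1)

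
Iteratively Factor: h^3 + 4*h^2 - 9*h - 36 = (h + 4)*(h^2 - 9) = (h - 3)*(h + 4)*(h + 3)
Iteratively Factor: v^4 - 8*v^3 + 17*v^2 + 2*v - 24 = (v - 3)*(v^3 - 5*v^2 + 2*v + 8) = (v - 3)*(v - 2)*(v^2 - 3*v - 4) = (v - 4)*(v - 3)*(v - 2)*(v + 1)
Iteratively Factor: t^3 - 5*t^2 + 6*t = (t)*(t^2 - 5*t + 6) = t*(t - 3)*(t - 2)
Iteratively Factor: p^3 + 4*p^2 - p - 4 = (p + 1)*(p^2 + 3*p - 4) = (p + 1)*(p + 4)*(p - 1)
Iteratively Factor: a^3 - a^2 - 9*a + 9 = (a + 3)*(a^2 - 4*a + 3) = (a - 1)*(a + 3)*(a - 3)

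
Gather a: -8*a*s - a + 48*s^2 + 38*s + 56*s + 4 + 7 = a*(-8*s - 1) + 48*s^2 + 94*s + 11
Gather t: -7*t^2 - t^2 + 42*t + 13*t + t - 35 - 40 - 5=-8*t^2 + 56*t - 80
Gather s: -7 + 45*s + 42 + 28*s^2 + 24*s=28*s^2 + 69*s + 35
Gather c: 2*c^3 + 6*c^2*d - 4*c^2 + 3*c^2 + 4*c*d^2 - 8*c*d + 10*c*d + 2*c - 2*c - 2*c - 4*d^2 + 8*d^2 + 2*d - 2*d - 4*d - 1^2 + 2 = 2*c^3 + c^2*(6*d - 1) + c*(4*d^2 + 2*d - 2) + 4*d^2 - 4*d + 1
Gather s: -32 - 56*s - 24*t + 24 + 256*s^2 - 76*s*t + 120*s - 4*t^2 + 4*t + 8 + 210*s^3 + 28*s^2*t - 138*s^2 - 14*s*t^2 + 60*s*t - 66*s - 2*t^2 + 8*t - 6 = 210*s^3 + s^2*(28*t + 118) + s*(-14*t^2 - 16*t - 2) - 6*t^2 - 12*t - 6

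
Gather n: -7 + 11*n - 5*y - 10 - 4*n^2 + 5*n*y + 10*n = -4*n^2 + n*(5*y + 21) - 5*y - 17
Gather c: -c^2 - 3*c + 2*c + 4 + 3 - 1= -c^2 - c + 6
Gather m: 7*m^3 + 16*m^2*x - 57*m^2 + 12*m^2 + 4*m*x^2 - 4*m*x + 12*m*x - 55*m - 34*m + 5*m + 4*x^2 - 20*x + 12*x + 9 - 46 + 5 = 7*m^3 + m^2*(16*x - 45) + m*(4*x^2 + 8*x - 84) + 4*x^2 - 8*x - 32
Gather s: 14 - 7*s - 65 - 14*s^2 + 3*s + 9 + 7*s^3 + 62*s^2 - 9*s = 7*s^3 + 48*s^2 - 13*s - 42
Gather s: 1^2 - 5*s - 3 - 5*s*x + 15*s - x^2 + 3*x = s*(10 - 5*x) - x^2 + 3*x - 2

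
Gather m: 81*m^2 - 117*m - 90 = 81*m^2 - 117*m - 90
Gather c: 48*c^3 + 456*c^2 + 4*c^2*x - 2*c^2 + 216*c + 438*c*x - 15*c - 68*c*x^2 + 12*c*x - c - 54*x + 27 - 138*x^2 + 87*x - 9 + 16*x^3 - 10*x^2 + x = 48*c^3 + c^2*(4*x + 454) + c*(-68*x^2 + 450*x + 200) + 16*x^3 - 148*x^2 + 34*x + 18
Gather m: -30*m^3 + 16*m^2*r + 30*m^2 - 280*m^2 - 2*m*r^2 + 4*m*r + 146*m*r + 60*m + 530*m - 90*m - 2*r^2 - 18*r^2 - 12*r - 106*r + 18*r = -30*m^3 + m^2*(16*r - 250) + m*(-2*r^2 + 150*r + 500) - 20*r^2 - 100*r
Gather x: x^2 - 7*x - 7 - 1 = x^2 - 7*x - 8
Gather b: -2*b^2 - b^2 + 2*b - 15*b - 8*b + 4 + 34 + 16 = -3*b^2 - 21*b + 54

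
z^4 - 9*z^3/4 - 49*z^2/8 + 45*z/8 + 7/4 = (z - 7/2)*(z - 1)*(z + 1/4)*(z + 2)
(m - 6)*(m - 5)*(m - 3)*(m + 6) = m^4 - 8*m^3 - 21*m^2 + 288*m - 540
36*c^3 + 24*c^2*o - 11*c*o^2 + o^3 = (-6*c + o)^2*(c + o)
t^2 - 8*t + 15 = (t - 5)*(t - 3)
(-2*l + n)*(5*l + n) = -10*l^2 + 3*l*n + n^2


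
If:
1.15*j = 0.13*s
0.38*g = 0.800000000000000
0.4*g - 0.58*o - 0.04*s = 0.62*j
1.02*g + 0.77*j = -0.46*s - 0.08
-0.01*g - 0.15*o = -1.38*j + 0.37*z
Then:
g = 2.11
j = -0.46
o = 2.22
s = -4.07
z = -2.68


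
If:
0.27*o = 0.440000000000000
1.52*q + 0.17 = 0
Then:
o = 1.63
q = -0.11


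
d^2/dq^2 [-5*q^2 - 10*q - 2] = -10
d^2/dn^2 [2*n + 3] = 0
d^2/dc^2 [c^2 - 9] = 2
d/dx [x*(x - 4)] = 2*x - 4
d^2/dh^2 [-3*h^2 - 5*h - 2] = -6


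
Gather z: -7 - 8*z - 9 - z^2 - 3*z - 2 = -z^2 - 11*z - 18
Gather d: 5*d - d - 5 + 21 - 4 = 4*d + 12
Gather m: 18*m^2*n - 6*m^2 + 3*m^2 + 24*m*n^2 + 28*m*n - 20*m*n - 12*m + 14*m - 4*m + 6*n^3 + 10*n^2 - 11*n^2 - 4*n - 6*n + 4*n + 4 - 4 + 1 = m^2*(18*n - 3) + m*(24*n^2 + 8*n - 2) + 6*n^3 - n^2 - 6*n + 1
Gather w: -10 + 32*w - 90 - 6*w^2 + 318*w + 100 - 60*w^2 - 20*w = -66*w^2 + 330*w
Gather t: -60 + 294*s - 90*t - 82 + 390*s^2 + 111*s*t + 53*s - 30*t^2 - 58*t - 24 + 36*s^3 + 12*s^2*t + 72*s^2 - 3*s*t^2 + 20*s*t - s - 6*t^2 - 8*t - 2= 36*s^3 + 462*s^2 + 346*s + t^2*(-3*s - 36) + t*(12*s^2 + 131*s - 156) - 168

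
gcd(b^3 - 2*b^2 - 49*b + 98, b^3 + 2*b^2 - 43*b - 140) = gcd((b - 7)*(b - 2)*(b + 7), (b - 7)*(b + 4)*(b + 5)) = b - 7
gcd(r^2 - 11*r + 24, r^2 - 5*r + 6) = r - 3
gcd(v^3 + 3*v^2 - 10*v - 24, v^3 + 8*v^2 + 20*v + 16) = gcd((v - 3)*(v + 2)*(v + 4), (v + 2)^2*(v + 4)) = v^2 + 6*v + 8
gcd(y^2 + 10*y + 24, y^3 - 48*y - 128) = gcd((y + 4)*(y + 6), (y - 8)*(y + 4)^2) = y + 4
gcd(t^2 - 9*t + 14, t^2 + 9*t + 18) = 1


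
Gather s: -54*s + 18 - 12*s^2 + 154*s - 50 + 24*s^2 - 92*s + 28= 12*s^2 + 8*s - 4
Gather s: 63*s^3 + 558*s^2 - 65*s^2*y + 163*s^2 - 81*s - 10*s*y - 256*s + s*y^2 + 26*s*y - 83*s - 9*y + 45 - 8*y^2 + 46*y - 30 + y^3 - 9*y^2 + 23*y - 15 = 63*s^3 + s^2*(721 - 65*y) + s*(y^2 + 16*y - 420) + y^3 - 17*y^2 + 60*y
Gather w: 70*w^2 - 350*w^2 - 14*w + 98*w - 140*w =-280*w^2 - 56*w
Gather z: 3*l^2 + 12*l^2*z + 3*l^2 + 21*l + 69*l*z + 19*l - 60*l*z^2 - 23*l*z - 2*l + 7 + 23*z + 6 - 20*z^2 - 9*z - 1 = 6*l^2 + 38*l + z^2*(-60*l - 20) + z*(12*l^2 + 46*l + 14) + 12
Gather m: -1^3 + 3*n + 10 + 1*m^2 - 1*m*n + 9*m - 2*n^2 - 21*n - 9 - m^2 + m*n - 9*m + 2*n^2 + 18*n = 0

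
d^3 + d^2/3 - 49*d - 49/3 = (d - 7)*(d + 1/3)*(d + 7)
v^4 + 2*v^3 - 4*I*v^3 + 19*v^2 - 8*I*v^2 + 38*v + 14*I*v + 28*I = (v + 2)*(v - 7*I)*(v + I)*(v + 2*I)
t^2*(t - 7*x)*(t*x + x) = t^4*x - 7*t^3*x^2 + t^3*x - 7*t^2*x^2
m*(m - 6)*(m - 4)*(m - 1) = m^4 - 11*m^3 + 34*m^2 - 24*m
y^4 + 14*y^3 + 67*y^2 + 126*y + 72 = (y + 1)*(y + 3)*(y + 4)*(y + 6)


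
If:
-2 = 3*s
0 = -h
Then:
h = 0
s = -2/3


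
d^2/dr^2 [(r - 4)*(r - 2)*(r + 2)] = 6*r - 8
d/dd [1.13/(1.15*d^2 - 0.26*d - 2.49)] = (0.2938 - 2.599*d)/(-1.15*d^2 + 0.26*d + 2.49)^2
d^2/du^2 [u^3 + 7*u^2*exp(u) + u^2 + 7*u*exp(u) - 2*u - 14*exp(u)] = 7*u^2*exp(u) + 35*u*exp(u) + 6*u + 14*exp(u) + 2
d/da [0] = 0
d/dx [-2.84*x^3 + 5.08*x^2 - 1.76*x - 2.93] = -8.52*x^2 + 10.16*x - 1.76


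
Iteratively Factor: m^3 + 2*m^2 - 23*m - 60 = (m + 3)*(m^2 - m - 20) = (m - 5)*(m + 3)*(m + 4)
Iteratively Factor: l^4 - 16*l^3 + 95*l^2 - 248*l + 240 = (l - 4)*(l^3 - 12*l^2 + 47*l - 60) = (l - 4)^2*(l^2 - 8*l + 15) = (l - 4)^2*(l - 3)*(l - 5)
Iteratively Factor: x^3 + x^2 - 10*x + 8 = (x + 4)*(x^2 - 3*x + 2) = (x - 1)*(x + 4)*(x - 2)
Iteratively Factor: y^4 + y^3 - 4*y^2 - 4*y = (y - 2)*(y^3 + 3*y^2 + 2*y) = y*(y - 2)*(y^2 + 3*y + 2) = y*(y - 2)*(y + 2)*(y + 1)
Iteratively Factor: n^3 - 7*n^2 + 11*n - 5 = (n - 5)*(n^2 - 2*n + 1) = (n - 5)*(n - 1)*(n - 1)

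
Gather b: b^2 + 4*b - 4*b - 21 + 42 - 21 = b^2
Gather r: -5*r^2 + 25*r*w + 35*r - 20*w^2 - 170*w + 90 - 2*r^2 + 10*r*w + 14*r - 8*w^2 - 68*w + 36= -7*r^2 + r*(35*w + 49) - 28*w^2 - 238*w + 126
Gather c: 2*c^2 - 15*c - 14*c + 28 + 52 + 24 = 2*c^2 - 29*c + 104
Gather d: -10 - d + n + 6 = -d + n - 4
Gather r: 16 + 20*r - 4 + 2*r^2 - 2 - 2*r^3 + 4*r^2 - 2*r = -2*r^3 + 6*r^2 + 18*r + 10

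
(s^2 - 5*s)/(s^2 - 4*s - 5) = s/(s + 1)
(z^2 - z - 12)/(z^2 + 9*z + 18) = (z - 4)/(z + 6)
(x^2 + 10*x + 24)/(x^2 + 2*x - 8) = (x + 6)/(x - 2)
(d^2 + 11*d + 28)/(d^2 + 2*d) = (d^2 + 11*d + 28)/(d*(d + 2))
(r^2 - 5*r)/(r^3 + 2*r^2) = (r - 5)/(r*(r + 2))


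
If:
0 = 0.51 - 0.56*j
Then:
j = 0.91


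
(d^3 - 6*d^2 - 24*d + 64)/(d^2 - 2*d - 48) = (d^2 + 2*d - 8)/(d + 6)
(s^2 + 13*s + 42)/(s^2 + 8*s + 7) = (s + 6)/(s + 1)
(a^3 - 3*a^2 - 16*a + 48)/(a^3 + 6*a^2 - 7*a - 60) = (a - 4)/(a + 5)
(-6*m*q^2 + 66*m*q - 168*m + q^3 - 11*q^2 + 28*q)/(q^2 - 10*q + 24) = (-6*m*q + 42*m + q^2 - 7*q)/(q - 6)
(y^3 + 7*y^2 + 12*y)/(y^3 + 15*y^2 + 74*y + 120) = y*(y + 3)/(y^2 + 11*y + 30)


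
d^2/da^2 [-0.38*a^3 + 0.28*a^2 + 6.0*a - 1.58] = 0.56 - 2.28*a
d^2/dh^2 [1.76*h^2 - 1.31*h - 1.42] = 3.52000000000000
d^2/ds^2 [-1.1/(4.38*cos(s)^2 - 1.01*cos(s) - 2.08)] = (-84.41136*(1 - cos(s)^2)^2 + 14.59854*cos(s)^3 - 83.41355*cos(s)^2 - 26.8862*cos(s) + 106.69846)/(-4.38*cos(s)^2 + 1.01*cos(s) + 2.08)^3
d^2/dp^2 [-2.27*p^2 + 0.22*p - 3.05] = -4.54000000000000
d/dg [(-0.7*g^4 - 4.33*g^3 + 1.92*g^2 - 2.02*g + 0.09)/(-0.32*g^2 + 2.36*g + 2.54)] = (0.448*g^5 - 3.5704*g^4 - 27.5496*g^3 - 29.1098*g^2 + 9.8112*g - 5.3432)/(0.1024*g^4 - 1.5104*g^3 + 3.944*g^2 + 11.9888*g + 6.4516)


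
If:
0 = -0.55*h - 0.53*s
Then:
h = -0.963636363636364*s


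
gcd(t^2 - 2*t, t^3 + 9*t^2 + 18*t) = t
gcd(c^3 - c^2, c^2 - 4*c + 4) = 1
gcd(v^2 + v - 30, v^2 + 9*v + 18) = v + 6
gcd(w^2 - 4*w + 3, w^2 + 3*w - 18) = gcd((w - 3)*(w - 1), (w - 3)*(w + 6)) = w - 3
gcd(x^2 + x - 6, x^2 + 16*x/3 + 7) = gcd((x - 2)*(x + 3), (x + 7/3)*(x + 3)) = x + 3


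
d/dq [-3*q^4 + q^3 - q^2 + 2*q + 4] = -12*q^3 + 3*q^2 - 2*q + 2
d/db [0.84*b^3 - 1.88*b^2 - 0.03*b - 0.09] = 2.52*b^2 - 3.76*b - 0.03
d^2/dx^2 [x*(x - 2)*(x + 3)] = 6*x + 2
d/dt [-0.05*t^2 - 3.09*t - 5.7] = -0.1*t - 3.09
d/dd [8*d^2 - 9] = 16*d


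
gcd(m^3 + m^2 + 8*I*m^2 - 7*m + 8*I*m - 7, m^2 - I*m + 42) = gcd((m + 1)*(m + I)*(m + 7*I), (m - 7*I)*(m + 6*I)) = 1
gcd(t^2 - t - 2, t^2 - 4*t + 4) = t - 2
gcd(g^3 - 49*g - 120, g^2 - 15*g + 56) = g - 8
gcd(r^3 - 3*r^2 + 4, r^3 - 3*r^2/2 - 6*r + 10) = r^2 - 4*r + 4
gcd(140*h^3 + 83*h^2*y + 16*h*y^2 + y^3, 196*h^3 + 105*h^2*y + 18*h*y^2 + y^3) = 28*h^2 + 11*h*y + y^2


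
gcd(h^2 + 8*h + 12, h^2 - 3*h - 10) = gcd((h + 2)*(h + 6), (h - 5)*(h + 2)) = h + 2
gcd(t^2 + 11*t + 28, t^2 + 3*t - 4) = t + 4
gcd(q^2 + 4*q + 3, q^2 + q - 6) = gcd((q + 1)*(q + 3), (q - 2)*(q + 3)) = q + 3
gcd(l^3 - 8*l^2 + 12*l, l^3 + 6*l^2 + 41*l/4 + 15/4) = 1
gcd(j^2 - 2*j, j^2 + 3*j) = j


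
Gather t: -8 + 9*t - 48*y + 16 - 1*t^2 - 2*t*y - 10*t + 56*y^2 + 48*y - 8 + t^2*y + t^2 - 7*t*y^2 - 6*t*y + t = t^2*y + t*(-7*y^2 - 8*y) + 56*y^2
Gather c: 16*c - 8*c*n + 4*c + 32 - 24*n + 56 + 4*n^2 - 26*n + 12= c*(20 - 8*n) + 4*n^2 - 50*n + 100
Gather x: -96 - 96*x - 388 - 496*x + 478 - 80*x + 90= 84 - 672*x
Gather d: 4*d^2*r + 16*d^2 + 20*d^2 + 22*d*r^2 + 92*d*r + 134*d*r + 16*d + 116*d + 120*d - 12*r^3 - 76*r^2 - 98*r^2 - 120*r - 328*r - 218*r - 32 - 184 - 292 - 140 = d^2*(4*r + 36) + d*(22*r^2 + 226*r + 252) - 12*r^3 - 174*r^2 - 666*r - 648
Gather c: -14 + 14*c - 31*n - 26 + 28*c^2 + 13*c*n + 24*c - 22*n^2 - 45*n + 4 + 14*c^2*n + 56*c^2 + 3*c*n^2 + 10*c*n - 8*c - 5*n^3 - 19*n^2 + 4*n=c^2*(14*n + 84) + c*(3*n^2 + 23*n + 30) - 5*n^3 - 41*n^2 - 72*n - 36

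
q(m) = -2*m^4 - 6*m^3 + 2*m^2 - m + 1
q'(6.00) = -2353.00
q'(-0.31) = -3.73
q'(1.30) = -43.80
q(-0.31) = 1.66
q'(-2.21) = -11.40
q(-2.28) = 30.74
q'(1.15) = -32.37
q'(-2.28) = -8.87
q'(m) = -8*m^3 - 18*m^2 + 4*m - 1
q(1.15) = -10.13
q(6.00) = -3821.00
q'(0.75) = -11.50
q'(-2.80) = 22.30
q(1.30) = -15.81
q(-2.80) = 28.26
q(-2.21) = 30.03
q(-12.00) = -30803.00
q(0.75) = -1.79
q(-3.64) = -30.59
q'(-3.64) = 131.78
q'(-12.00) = 11183.00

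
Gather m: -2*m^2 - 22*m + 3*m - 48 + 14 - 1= -2*m^2 - 19*m - 35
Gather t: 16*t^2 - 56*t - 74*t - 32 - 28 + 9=16*t^2 - 130*t - 51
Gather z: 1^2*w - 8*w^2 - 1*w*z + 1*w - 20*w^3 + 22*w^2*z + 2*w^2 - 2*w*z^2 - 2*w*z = -20*w^3 - 6*w^2 - 2*w*z^2 + 2*w + z*(22*w^2 - 3*w)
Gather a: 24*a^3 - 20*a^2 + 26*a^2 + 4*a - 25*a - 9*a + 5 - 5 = 24*a^3 + 6*a^2 - 30*a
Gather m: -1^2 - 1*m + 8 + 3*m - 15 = 2*m - 8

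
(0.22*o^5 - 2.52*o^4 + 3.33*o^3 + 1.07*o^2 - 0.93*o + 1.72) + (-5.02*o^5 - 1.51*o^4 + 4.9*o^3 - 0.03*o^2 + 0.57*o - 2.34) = -4.8*o^5 - 4.03*o^4 + 8.23*o^3 + 1.04*o^2 - 0.36*o - 0.62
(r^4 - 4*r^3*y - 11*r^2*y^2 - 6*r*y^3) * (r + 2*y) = r^5 - 2*r^4*y - 19*r^3*y^2 - 28*r^2*y^3 - 12*r*y^4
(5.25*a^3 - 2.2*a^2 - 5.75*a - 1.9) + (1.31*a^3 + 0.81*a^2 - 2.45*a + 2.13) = 6.56*a^3 - 1.39*a^2 - 8.2*a + 0.23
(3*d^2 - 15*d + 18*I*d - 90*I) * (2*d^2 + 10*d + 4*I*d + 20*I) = 6*d^4 + 48*I*d^3 - 222*d^2 - 1200*I*d + 1800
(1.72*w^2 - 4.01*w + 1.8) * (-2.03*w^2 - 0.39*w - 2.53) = -3.4916*w^4 + 7.4695*w^3 - 6.4417*w^2 + 9.4433*w - 4.554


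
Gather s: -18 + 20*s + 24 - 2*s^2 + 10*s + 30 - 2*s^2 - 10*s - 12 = -4*s^2 + 20*s + 24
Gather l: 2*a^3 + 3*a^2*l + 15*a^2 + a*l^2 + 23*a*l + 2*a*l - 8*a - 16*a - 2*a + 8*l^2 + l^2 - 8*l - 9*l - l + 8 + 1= 2*a^3 + 15*a^2 - 26*a + l^2*(a + 9) + l*(3*a^2 + 25*a - 18) + 9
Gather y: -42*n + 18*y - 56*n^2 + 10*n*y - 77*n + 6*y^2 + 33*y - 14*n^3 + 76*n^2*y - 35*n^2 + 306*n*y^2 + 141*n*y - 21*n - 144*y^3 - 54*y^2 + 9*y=-14*n^3 - 91*n^2 - 140*n - 144*y^3 + y^2*(306*n - 48) + y*(76*n^2 + 151*n + 60)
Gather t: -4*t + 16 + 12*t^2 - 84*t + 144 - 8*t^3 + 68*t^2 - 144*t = -8*t^3 + 80*t^2 - 232*t + 160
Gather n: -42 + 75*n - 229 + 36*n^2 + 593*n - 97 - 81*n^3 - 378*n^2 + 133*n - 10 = -81*n^3 - 342*n^2 + 801*n - 378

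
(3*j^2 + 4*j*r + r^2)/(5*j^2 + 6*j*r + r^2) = (3*j + r)/(5*j + r)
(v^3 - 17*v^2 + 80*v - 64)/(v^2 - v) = v - 16 + 64/v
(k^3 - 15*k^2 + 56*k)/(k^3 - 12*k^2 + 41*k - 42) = k*(k - 8)/(k^2 - 5*k + 6)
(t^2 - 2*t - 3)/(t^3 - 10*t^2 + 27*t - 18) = (t + 1)/(t^2 - 7*t + 6)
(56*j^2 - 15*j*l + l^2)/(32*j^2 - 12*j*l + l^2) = (7*j - l)/(4*j - l)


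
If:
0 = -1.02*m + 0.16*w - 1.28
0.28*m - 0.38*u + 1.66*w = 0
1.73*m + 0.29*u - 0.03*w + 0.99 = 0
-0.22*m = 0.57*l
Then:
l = 0.43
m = -1.11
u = 3.29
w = 0.94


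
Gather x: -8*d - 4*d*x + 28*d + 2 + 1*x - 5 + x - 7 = 20*d + x*(2 - 4*d) - 10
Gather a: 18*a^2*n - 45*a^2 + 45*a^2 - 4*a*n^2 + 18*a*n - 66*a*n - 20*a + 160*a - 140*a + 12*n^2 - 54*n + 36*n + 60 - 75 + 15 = 18*a^2*n + a*(-4*n^2 - 48*n) + 12*n^2 - 18*n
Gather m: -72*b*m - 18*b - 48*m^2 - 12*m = -18*b - 48*m^2 + m*(-72*b - 12)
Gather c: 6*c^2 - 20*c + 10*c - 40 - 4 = 6*c^2 - 10*c - 44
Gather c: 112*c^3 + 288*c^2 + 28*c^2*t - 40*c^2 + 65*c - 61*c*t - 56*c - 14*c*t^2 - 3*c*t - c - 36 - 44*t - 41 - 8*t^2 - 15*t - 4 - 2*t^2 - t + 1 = 112*c^3 + c^2*(28*t + 248) + c*(-14*t^2 - 64*t + 8) - 10*t^2 - 60*t - 80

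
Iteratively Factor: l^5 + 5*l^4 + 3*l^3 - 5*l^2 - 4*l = (l + 1)*(l^4 + 4*l^3 - l^2 - 4*l) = (l + 1)*(l + 4)*(l^3 - l) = (l - 1)*(l + 1)*(l + 4)*(l^2 + l) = l*(l - 1)*(l + 1)*(l + 4)*(l + 1)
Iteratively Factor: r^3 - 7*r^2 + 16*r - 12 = (r - 2)*(r^2 - 5*r + 6) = (r - 2)^2*(r - 3)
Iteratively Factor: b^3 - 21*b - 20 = (b + 4)*(b^2 - 4*b - 5) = (b - 5)*(b + 4)*(b + 1)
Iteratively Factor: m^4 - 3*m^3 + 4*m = (m - 2)*(m^3 - m^2 - 2*m) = m*(m - 2)*(m^2 - m - 2) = m*(m - 2)*(m + 1)*(m - 2)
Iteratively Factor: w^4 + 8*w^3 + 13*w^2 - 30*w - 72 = (w + 3)*(w^3 + 5*w^2 - 2*w - 24) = (w + 3)^2*(w^2 + 2*w - 8) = (w - 2)*(w + 3)^2*(w + 4)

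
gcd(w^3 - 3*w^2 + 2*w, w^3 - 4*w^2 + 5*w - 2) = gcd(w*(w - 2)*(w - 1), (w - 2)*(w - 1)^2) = w^2 - 3*w + 2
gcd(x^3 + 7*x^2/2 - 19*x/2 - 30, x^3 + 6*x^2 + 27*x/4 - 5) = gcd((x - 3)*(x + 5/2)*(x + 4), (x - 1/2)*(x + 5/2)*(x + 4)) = x^2 + 13*x/2 + 10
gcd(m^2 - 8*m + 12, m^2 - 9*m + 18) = m - 6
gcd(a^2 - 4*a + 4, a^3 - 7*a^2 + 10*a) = a - 2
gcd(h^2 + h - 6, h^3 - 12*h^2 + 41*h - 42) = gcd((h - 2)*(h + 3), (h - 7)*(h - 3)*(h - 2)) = h - 2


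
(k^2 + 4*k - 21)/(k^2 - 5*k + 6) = (k + 7)/(k - 2)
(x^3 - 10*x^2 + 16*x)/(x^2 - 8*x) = x - 2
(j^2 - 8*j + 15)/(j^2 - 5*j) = (j - 3)/j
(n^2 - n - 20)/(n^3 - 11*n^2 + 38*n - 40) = (n + 4)/(n^2 - 6*n + 8)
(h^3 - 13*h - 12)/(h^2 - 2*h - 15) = (h^2 - 3*h - 4)/(h - 5)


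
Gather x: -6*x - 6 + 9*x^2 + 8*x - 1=9*x^2 + 2*x - 7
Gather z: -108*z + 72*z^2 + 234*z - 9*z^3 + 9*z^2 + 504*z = -9*z^3 + 81*z^2 + 630*z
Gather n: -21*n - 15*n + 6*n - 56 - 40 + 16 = -30*n - 80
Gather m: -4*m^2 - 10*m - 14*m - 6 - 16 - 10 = -4*m^2 - 24*m - 32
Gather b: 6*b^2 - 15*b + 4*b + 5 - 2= 6*b^2 - 11*b + 3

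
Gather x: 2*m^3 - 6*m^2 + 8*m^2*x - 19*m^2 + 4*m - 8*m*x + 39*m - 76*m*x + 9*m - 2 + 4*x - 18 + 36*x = 2*m^3 - 25*m^2 + 52*m + x*(8*m^2 - 84*m + 40) - 20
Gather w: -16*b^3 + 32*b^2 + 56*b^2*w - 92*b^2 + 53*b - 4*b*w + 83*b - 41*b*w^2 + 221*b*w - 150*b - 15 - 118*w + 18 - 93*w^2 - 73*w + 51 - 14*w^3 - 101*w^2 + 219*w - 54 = -16*b^3 - 60*b^2 - 14*b - 14*w^3 + w^2*(-41*b - 194) + w*(56*b^2 + 217*b + 28)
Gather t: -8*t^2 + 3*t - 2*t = -8*t^2 + t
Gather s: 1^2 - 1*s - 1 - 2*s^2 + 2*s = -2*s^2 + s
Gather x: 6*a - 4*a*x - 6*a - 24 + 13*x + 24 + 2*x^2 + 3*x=2*x^2 + x*(16 - 4*a)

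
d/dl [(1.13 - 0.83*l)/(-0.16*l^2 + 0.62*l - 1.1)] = (-0.1328*l^2 + 0.3616*l + 0.2124)/(0.0256*l^4 - 0.1984*l^3 + 0.7364*l^2 - 1.364*l + 1.21)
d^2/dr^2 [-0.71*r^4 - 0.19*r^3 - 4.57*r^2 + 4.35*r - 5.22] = -8.52*r^2 - 1.14*r - 9.14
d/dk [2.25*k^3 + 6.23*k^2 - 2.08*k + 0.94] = 6.75*k^2 + 12.46*k - 2.08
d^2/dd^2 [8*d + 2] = 0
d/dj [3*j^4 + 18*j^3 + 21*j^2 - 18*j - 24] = 12*j^3 + 54*j^2 + 42*j - 18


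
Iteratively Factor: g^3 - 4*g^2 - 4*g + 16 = (g - 2)*(g^2 - 2*g - 8) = (g - 4)*(g - 2)*(g + 2)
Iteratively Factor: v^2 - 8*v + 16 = (v - 4)*(v - 4)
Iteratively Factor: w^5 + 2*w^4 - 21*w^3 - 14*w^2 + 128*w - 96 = (w - 3)*(w^4 + 5*w^3 - 6*w^2 - 32*w + 32) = (w - 3)*(w + 4)*(w^3 + w^2 - 10*w + 8) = (w - 3)*(w + 4)^2*(w^2 - 3*w + 2) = (w - 3)*(w - 1)*(w + 4)^2*(w - 2)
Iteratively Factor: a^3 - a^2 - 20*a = (a - 5)*(a^2 + 4*a) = a*(a - 5)*(a + 4)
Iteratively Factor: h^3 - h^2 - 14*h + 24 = (h + 4)*(h^2 - 5*h + 6) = (h - 3)*(h + 4)*(h - 2)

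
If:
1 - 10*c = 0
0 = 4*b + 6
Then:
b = -3/2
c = 1/10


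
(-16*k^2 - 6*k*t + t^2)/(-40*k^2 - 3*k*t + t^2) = (2*k + t)/(5*k + t)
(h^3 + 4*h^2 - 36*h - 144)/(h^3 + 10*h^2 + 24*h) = (h - 6)/h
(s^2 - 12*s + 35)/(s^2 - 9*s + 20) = (s - 7)/(s - 4)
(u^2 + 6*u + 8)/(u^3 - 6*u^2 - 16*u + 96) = (u + 2)/(u^2 - 10*u + 24)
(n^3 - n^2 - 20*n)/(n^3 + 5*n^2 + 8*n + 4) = n*(n^2 - n - 20)/(n^3 + 5*n^2 + 8*n + 4)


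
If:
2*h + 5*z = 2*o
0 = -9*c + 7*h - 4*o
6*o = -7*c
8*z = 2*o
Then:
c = 0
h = 0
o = 0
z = 0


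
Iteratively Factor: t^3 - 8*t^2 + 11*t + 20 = (t - 5)*(t^2 - 3*t - 4) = (t - 5)*(t - 4)*(t + 1)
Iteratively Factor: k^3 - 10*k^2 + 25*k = (k - 5)*(k^2 - 5*k) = k*(k - 5)*(k - 5)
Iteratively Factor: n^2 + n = (n + 1)*(n)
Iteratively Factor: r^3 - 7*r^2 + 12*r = (r)*(r^2 - 7*r + 12) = r*(r - 4)*(r - 3)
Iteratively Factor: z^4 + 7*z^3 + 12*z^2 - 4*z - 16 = (z + 2)*(z^3 + 5*z^2 + 2*z - 8) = (z + 2)^2*(z^2 + 3*z - 4) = (z + 2)^2*(z + 4)*(z - 1)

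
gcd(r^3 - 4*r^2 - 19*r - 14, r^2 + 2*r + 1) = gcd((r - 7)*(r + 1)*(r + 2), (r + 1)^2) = r + 1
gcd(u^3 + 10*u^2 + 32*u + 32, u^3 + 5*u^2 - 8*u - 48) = u^2 + 8*u + 16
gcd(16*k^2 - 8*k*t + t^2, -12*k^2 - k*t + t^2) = -4*k + t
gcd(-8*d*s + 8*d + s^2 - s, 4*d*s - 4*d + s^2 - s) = s - 1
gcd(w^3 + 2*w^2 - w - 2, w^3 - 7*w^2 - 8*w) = w + 1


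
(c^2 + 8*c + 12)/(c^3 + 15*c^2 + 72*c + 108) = (c + 2)/(c^2 + 9*c + 18)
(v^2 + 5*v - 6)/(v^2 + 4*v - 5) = (v + 6)/(v + 5)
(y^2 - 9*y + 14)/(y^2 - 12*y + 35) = (y - 2)/(y - 5)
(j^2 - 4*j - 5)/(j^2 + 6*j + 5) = (j - 5)/(j + 5)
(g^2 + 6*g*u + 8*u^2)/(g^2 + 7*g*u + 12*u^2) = (g + 2*u)/(g + 3*u)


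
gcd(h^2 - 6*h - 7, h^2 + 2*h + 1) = h + 1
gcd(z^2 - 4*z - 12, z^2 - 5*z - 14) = z + 2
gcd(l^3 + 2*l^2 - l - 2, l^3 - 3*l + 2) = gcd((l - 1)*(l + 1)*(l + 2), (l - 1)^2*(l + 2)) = l^2 + l - 2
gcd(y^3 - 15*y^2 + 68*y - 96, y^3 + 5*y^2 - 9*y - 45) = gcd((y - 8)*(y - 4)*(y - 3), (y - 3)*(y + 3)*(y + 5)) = y - 3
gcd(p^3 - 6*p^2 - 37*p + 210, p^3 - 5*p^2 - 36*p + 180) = p^2 + p - 30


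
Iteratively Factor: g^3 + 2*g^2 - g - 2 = (g + 1)*(g^2 + g - 2) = (g - 1)*(g + 1)*(g + 2)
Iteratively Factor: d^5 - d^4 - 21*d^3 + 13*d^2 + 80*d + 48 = (d - 3)*(d^4 + 2*d^3 - 15*d^2 - 32*d - 16) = (d - 3)*(d + 1)*(d^3 + d^2 - 16*d - 16) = (d - 3)*(d + 1)^2*(d^2 - 16) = (d - 3)*(d + 1)^2*(d + 4)*(d - 4)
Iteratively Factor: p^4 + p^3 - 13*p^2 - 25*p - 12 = (p + 1)*(p^3 - 13*p - 12) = (p - 4)*(p + 1)*(p^2 + 4*p + 3) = (p - 4)*(p + 1)*(p + 3)*(p + 1)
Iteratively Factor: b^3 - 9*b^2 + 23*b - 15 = (b - 3)*(b^2 - 6*b + 5) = (b - 3)*(b - 1)*(b - 5)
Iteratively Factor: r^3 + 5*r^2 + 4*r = (r + 1)*(r^2 + 4*r) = r*(r + 1)*(r + 4)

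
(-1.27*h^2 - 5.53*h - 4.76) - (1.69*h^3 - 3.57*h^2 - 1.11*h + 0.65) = -1.69*h^3 + 2.3*h^2 - 4.42*h - 5.41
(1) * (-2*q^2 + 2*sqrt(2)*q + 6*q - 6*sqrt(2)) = -2*q^2 + 2*sqrt(2)*q + 6*q - 6*sqrt(2)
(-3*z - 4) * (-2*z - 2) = 6*z^2 + 14*z + 8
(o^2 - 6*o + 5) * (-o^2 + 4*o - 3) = -o^4 + 10*o^3 - 32*o^2 + 38*o - 15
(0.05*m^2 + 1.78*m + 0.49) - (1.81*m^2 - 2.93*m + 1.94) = -1.76*m^2 + 4.71*m - 1.45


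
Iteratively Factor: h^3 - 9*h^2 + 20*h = (h - 4)*(h^2 - 5*h) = h*(h - 4)*(h - 5)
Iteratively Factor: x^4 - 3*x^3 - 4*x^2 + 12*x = (x - 2)*(x^3 - x^2 - 6*x) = (x - 3)*(x - 2)*(x^2 + 2*x) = x*(x - 3)*(x - 2)*(x + 2)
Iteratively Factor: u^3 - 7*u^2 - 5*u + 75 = (u + 3)*(u^2 - 10*u + 25) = (u - 5)*(u + 3)*(u - 5)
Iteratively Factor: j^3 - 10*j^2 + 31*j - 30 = (j - 5)*(j^2 - 5*j + 6) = (j - 5)*(j - 2)*(j - 3)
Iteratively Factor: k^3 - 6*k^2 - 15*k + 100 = (k - 5)*(k^2 - k - 20) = (k - 5)*(k + 4)*(k - 5)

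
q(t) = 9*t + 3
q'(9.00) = 9.00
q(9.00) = 84.00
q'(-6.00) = 9.00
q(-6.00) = -51.00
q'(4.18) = 9.00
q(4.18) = 40.62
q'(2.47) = 9.00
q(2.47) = 25.23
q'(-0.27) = 9.00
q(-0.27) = 0.57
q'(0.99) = 9.00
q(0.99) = 11.91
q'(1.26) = 9.00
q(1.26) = 14.34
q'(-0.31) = 9.00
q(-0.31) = 0.21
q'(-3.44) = 9.00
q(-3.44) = -27.96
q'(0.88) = 9.00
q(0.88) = 10.92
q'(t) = 9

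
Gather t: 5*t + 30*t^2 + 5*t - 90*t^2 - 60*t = -60*t^2 - 50*t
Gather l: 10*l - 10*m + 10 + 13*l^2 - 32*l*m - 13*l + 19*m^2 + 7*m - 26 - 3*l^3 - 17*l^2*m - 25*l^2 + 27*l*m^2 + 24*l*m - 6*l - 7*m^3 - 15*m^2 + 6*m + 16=-3*l^3 + l^2*(-17*m - 12) + l*(27*m^2 - 8*m - 9) - 7*m^3 + 4*m^2 + 3*m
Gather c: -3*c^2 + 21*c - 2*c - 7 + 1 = -3*c^2 + 19*c - 6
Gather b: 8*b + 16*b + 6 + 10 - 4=24*b + 12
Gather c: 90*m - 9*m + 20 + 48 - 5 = 81*m + 63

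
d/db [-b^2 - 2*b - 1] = -2*b - 2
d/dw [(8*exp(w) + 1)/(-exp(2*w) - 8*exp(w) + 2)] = 2*(4*exp(2*w) + exp(w) + 12)*exp(w)/(exp(4*w) + 16*exp(3*w) + 60*exp(2*w) - 32*exp(w) + 4)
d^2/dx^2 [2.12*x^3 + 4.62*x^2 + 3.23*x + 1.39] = 12.72*x + 9.24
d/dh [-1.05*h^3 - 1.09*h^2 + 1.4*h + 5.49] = -3.15*h^2 - 2.18*h + 1.4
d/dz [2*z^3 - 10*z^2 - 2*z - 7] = 6*z^2 - 20*z - 2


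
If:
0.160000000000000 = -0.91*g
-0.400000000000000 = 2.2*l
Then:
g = -0.18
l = -0.18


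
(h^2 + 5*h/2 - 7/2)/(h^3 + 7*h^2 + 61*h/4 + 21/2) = 2*(h - 1)/(2*h^2 + 7*h + 6)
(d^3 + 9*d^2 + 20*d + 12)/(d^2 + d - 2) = (d^2 + 7*d + 6)/(d - 1)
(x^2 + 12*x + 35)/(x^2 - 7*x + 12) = (x^2 + 12*x + 35)/(x^2 - 7*x + 12)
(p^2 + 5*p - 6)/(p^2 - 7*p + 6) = (p + 6)/(p - 6)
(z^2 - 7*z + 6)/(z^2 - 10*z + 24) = (z - 1)/(z - 4)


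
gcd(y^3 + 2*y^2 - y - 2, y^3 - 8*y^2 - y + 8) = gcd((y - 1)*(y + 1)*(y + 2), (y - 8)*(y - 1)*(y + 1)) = y^2 - 1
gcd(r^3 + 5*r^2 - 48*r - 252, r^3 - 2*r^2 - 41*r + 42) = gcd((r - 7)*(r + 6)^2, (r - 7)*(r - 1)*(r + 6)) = r^2 - r - 42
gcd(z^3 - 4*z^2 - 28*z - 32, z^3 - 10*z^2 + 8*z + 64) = z^2 - 6*z - 16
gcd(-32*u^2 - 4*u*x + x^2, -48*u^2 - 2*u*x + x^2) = -8*u + x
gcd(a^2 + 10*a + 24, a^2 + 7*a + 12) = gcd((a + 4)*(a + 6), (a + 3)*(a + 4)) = a + 4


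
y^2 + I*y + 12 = (y - 3*I)*(y + 4*I)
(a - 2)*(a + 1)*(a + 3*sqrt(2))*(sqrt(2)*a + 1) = sqrt(2)*a^4 - sqrt(2)*a^3 + 7*a^3 - 7*a^2 + sqrt(2)*a^2 - 14*a - 3*sqrt(2)*a - 6*sqrt(2)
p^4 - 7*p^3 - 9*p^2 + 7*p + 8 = (p - 8)*(p - 1)*(p + 1)^2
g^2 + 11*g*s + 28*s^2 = (g + 4*s)*(g + 7*s)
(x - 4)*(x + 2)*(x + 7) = x^3 + 5*x^2 - 22*x - 56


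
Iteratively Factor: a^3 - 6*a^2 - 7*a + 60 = (a - 4)*(a^2 - 2*a - 15) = (a - 5)*(a - 4)*(a + 3)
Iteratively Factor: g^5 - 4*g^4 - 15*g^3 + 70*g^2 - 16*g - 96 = (g + 4)*(g^4 - 8*g^3 + 17*g^2 + 2*g - 24) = (g + 1)*(g + 4)*(g^3 - 9*g^2 + 26*g - 24) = (g - 2)*(g + 1)*(g + 4)*(g^2 - 7*g + 12) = (g - 3)*(g - 2)*(g + 1)*(g + 4)*(g - 4)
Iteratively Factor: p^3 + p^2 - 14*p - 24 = (p + 3)*(p^2 - 2*p - 8) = (p + 2)*(p + 3)*(p - 4)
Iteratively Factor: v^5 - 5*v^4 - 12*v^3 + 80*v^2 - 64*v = (v - 1)*(v^4 - 4*v^3 - 16*v^2 + 64*v) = (v - 4)*(v - 1)*(v^3 - 16*v) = (v - 4)*(v - 1)*(v + 4)*(v^2 - 4*v) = (v - 4)^2*(v - 1)*(v + 4)*(v)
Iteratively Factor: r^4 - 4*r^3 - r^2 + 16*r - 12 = (r - 1)*(r^3 - 3*r^2 - 4*r + 12) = (r - 2)*(r - 1)*(r^2 - r - 6) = (r - 2)*(r - 1)*(r + 2)*(r - 3)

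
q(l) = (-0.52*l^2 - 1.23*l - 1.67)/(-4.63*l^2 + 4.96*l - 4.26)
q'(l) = (-1.04*l - 1.23)/(-4.63*l^2 + 4.96*l - 4.26) + (9.26*l - 4.96)*(-0.52*l^2 - 1.23*l - 1.67)/(-4.63*l^2 + 4.96*l - 4.26)^2 = (-8.2741*l^2 - 11.0338*l + 13.523)/(21.4369*l^4 - 45.9296*l^3 + 64.0492*l^2 - 42.2592*l + 18.1476)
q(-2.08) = 0.04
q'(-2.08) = 0.00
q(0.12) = 0.49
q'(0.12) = 0.87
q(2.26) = 0.43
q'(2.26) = -0.19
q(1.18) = 0.79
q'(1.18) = -0.47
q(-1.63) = 0.04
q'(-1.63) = 0.02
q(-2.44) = 0.04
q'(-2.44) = -0.00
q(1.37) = 0.70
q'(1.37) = -0.45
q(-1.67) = 0.04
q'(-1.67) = 0.01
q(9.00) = 0.16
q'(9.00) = -0.01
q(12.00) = 0.15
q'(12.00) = -0.00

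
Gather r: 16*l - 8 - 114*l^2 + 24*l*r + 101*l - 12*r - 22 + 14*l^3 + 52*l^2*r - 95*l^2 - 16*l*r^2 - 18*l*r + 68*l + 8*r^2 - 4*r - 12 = 14*l^3 - 209*l^2 + 185*l + r^2*(8 - 16*l) + r*(52*l^2 + 6*l - 16) - 42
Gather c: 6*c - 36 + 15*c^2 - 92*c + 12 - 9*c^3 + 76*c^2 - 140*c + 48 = -9*c^3 + 91*c^2 - 226*c + 24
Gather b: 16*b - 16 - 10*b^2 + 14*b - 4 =-10*b^2 + 30*b - 20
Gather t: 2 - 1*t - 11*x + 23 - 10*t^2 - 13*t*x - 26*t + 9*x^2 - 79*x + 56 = -10*t^2 + t*(-13*x - 27) + 9*x^2 - 90*x + 81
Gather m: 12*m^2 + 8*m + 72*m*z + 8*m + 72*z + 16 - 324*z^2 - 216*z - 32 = 12*m^2 + m*(72*z + 16) - 324*z^2 - 144*z - 16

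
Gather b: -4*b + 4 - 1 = 3 - 4*b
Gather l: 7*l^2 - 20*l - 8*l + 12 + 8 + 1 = 7*l^2 - 28*l + 21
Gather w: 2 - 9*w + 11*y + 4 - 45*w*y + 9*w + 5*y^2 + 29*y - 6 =-45*w*y + 5*y^2 + 40*y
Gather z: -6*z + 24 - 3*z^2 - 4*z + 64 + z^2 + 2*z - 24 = -2*z^2 - 8*z + 64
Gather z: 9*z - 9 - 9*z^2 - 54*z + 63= -9*z^2 - 45*z + 54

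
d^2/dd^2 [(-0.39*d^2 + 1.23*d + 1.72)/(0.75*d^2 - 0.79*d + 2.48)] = (-2.22044604925031e-16*d^4 + 0.921600000000001*d^3 + 10.1574*d^2 - 19.8414*d - 4.229176)/(0.421875*d^6 - 1.333125*d^5 + 5.589225*d^4 - 9.309439*d^3 + 18.481704*d^2 - 14.576448*d + 15.252992)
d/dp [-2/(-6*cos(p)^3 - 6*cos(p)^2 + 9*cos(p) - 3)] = 8*(4*cos(p) + 3*cos(2*p))*sin(p)/(3*(-4*sin(p)^2 - 3*cos(p) + cos(3*p) + 6)^2)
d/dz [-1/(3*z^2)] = 2/(3*z^3)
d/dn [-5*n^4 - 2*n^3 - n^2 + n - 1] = -20*n^3 - 6*n^2 - 2*n + 1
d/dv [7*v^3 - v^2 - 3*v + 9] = 21*v^2 - 2*v - 3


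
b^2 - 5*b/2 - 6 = (b - 4)*(b + 3/2)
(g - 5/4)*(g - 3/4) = g^2 - 2*g + 15/16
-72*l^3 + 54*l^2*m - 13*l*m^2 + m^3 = (-6*l + m)*(-4*l + m)*(-3*l + m)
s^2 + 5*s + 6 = (s + 2)*(s + 3)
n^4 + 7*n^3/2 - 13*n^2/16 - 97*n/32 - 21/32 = (n - 1)*(n + 1/4)*(n + 3/4)*(n + 7/2)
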